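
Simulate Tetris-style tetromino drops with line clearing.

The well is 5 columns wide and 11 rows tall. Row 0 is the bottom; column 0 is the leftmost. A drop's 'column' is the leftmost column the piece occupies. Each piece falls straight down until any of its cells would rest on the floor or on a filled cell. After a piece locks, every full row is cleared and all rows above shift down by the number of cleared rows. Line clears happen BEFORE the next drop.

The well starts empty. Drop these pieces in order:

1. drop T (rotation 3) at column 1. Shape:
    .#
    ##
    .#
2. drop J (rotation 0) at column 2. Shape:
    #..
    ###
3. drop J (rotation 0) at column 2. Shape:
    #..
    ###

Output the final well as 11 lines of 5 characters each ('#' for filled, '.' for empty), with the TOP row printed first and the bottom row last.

Drop 1: T rot3 at col 1 lands with bottom-row=0; cleared 0 line(s) (total 0); column heights now [0 2 3 0 0], max=3
Drop 2: J rot0 at col 2 lands with bottom-row=3; cleared 0 line(s) (total 0); column heights now [0 2 5 4 4], max=5
Drop 3: J rot0 at col 2 lands with bottom-row=5; cleared 0 line(s) (total 0); column heights now [0 2 7 6 6], max=7

Answer: .....
.....
.....
.....
..#..
..###
..#..
..###
..#..
.##..
..#..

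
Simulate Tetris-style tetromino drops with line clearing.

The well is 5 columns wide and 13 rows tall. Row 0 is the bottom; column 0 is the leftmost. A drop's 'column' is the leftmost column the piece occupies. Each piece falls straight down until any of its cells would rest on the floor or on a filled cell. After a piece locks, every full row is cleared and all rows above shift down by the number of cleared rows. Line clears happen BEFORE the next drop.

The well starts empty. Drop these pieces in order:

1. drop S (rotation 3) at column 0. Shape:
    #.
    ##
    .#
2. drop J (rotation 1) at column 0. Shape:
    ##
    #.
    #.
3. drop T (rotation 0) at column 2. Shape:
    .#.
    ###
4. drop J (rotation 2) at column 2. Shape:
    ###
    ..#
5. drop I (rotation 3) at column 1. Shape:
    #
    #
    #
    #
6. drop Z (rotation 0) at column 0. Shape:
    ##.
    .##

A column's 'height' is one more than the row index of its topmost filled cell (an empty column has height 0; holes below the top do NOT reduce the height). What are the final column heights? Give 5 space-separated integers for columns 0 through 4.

Answer: 12 12 11 3 3

Derivation:
Drop 1: S rot3 at col 0 lands with bottom-row=0; cleared 0 line(s) (total 0); column heights now [3 2 0 0 0], max=3
Drop 2: J rot1 at col 0 lands with bottom-row=3; cleared 0 line(s) (total 0); column heights now [6 6 0 0 0], max=6
Drop 3: T rot0 at col 2 lands with bottom-row=0; cleared 0 line(s) (total 0); column heights now [6 6 1 2 1], max=6
Drop 4: J rot2 at col 2 lands with bottom-row=1; cleared 0 line(s) (total 0); column heights now [6 6 3 3 3], max=6
Drop 5: I rot3 at col 1 lands with bottom-row=6; cleared 0 line(s) (total 0); column heights now [6 10 3 3 3], max=10
Drop 6: Z rot0 at col 0 lands with bottom-row=10; cleared 0 line(s) (total 0); column heights now [12 12 11 3 3], max=12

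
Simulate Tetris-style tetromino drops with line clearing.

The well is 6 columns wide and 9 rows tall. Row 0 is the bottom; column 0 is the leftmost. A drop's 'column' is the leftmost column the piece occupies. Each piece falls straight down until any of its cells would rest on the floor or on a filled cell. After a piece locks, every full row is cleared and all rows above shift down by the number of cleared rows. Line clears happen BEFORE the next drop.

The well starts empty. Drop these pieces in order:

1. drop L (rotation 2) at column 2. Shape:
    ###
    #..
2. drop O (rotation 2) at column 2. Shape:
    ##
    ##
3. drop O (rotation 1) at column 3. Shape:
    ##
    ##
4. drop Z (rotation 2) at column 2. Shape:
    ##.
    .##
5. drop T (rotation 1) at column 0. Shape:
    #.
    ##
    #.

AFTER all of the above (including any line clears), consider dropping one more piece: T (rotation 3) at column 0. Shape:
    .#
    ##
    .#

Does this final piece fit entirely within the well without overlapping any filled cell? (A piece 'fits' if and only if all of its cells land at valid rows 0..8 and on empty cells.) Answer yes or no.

Answer: yes

Derivation:
Drop 1: L rot2 at col 2 lands with bottom-row=0; cleared 0 line(s) (total 0); column heights now [0 0 2 2 2 0], max=2
Drop 2: O rot2 at col 2 lands with bottom-row=2; cleared 0 line(s) (total 0); column heights now [0 0 4 4 2 0], max=4
Drop 3: O rot1 at col 3 lands with bottom-row=4; cleared 0 line(s) (total 0); column heights now [0 0 4 6 6 0], max=6
Drop 4: Z rot2 at col 2 lands with bottom-row=6; cleared 0 line(s) (total 0); column heights now [0 0 8 8 7 0], max=8
Drop 5: T rot1 at col 0 lands with bottom-row=0; cleared 0 line(s) (total 0); column heights now [3 2 8 8 7 0], max=8
Test piece T rot3 at col 0 (width 2): heights before test = [3 2 8 8 7 0]; fits = True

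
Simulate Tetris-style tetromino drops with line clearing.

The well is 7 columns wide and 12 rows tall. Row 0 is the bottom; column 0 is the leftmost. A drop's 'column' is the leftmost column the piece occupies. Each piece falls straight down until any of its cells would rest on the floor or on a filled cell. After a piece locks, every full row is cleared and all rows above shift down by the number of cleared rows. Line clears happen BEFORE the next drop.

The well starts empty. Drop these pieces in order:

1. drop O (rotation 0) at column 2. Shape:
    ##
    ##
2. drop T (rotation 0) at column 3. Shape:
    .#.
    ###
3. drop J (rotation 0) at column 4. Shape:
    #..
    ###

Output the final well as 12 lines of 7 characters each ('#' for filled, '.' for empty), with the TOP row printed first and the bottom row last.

Answer: .......
.......
.......
.......
.......
.......
....#..
....###
....#..
...###.
..##...
..##...

Derivation:
Drop 1: O rot0 at col 2 lands with bottom-row=0; cleared 0 line(s) (total 0); column heights now [0 0 2 2 0 0 0], max=2
Drop 2: T rot0 at col 3 lands with bottom-row=2; cleared 0 line(s) (total 0); column heights now [0 0 2 3 4 3 0], max=4
Drop 3: J rot0 at col 4 lands with bottom-row=4; cleared 0 line(s) (total 0); column heights now [0 0 2 3 6 5 5], max=6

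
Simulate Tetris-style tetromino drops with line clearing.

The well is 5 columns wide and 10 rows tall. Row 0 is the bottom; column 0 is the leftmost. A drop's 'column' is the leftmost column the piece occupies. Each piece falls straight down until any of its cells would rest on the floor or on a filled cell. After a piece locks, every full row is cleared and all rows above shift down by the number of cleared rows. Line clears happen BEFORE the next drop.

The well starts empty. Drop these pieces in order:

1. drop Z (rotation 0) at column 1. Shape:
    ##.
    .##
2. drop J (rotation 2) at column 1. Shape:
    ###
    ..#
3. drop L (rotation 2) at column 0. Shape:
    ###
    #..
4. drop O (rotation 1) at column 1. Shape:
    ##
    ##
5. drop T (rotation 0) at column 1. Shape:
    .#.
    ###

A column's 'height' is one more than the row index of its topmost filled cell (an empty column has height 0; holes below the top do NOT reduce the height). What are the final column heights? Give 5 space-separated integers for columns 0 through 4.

Drop 1: Z rot0 at col 1 lands with bottom-row=0; cleared 0 line(s) (total 0); column heights now [0 2 2 1 0], max=2
Drop 2: J rot2 at col 1 lands with bottom-row=1; cleared 0 line(s) (total 0); column heights now [0 3 3 3 0], max=3
Drop 3: L rot2 at col 0 lands with bottom-row=2; cleared 0 line(s) (total 0); column heights now [4 4 4 3 0], max=4
Drop 4: O rot1 at col 1 lands with bottom-row=4; cleared 0 line(s) (total 0); column heights now [4 6 6 3 0], max=6
Drop 5: T rot0 at col 1 lands with bottom-row=6; cleared 0 line(s) (total 0); column heights now [4 7 8 7 0], max=8

Answer: 4 7 8 7 0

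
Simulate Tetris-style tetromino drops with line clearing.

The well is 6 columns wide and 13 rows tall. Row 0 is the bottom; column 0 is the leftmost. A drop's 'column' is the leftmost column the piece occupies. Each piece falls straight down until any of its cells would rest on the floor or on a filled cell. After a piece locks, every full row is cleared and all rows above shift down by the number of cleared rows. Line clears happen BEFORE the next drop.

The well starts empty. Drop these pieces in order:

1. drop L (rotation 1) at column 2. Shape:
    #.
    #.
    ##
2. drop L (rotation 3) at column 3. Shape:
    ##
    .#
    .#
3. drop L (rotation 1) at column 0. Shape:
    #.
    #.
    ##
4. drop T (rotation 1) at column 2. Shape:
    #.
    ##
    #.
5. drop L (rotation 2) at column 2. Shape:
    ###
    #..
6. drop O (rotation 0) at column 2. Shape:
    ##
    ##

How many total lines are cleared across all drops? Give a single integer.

Answer: 0

Derivation:
Drop 1: L rot1 at col 2 lands with bottom-row=0; cleared 0 line(s) (total 0); column heights now [0 0 3 1 0 0], max=3
Drop 2: L rot3 at col 3 lands with bottom-row=0; cleared 0 line(s) (total 0); column heights now [0 0 3 3 3 0], max=3
Drop 3: L rot1 at col 0 lands with bottom-row=0; cleared 0 line(s) (total 0); column heights now [3 1 3 3 3 0], max=3
Drop 4: T rot1 at col 2 lands with bottom-row=3; cleared 0 line(s) (total 0); column heights now [3 1 6 5 3 0], max=6
Drop 5: L rot2 at col 2 lands with bottom-row=6; cleared 0 line(s) (total 0); column heights now [3 1 8 8 8 0], max=8
Drop 6: O rot0 at col 2 lands with bottom-row=8; cleared 0 line(s) (total 0); column heights now [3 1 10 10 8 0], max=10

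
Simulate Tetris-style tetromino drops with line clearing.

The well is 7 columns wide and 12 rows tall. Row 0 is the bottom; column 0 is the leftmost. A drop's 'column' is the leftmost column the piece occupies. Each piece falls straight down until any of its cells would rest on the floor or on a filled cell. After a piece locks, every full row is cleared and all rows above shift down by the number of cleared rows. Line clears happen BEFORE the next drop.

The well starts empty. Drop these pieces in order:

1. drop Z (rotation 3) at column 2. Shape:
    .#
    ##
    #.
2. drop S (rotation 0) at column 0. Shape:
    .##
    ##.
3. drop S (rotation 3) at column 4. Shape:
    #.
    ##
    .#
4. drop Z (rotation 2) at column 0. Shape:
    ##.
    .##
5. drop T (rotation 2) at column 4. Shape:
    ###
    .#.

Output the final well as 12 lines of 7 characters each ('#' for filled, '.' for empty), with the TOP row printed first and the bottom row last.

Answer: .......
.......
.......
.......
.......
.......
.......
##.....
.##.###
.#####.
######.
..#..#.

Derivation:
Drop 1: Z rot3 at col 2 lands with bottom-row=0; cleared 0 line(s) (total 0); column heights now [0 0 2 3 0 0 0], max=3
Drop 2: S rot0 at col 0 lands with bottom-row=1; cleared 0 line(s) (total 0); column heights now [2 3 3 3 0 0 0], max=3
Drop 3: S rot3 at col 4 lands with bottom-row=0; cleared 0 line(s) (total 0); column heights now [2 3 3 3 3 2 0], max=3
Drop 4: Z rot2 at col 0 lands with bottom-row=3; cleared 0 line(s) (total 0); column heights now [5 5 4 3 3 2 0], max=5
Drop 5: T rot2 at col 4 lands with bottom-row=2; cleared 0 line(s) (total 0); column heights now [5 5 4 3 4 4 4], max=5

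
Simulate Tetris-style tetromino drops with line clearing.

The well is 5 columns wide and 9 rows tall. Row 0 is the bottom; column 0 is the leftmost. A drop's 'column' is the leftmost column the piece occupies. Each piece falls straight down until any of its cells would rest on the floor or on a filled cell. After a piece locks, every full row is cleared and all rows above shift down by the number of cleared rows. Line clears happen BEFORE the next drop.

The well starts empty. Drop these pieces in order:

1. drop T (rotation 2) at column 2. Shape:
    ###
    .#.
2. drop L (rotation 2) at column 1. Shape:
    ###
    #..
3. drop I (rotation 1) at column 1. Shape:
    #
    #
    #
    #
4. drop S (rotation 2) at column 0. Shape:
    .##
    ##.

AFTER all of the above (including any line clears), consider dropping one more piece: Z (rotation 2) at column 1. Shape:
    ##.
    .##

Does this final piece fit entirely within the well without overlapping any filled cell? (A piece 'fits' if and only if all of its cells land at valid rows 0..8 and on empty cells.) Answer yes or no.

Answer: no

Derivation:
Drop 1: T rot2 at col 2 lands with bottom-row=0; cleared 0 line(s) (total 0); column heights now [0 0 2 2 2], max=2
Drop 2: L rot2 at col 1 lands with bottom-row=1; cleared 0 line(s) (total 0); column heights now [0 3 3 3 2], max=3
Drop 3: I rot1 at col 1 lands with bottom-row=3; cleared 0 line(s) (total 0); column heights now [0 7 3 3 2], max=7
Drop 4: S rot2 at col 0 lands with bottom-row=7; cleared 0 line(s) (total 0); column heights now [8 9 9 3 2], max=9
Test piece Z rot2 at col 1 (width 3): heights before test = [8 9 9 3 2]; fits = False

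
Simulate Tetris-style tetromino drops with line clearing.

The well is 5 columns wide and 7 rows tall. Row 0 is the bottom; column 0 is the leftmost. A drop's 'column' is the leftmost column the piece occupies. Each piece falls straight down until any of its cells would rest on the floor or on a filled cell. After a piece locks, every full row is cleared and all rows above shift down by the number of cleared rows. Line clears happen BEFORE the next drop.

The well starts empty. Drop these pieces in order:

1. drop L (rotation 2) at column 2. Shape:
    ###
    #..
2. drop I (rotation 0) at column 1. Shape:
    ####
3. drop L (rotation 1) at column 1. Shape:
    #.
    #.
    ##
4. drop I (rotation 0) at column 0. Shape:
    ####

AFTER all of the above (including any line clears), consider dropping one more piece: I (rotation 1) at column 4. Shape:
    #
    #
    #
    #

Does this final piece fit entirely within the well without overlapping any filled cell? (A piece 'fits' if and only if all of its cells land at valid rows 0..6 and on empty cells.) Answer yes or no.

Answer: yes

Derivation:
Drop 1: L rot2 at col 2 lands with bottom-row=0; cleared 0 line(s) (total 0); column heights now [0 0 2 2 2], max=2
Drop 2: I rot0 at col 1 lands with bottom-row=2; cleared 0 line(s) (total 0); column heights now [0 3 3 3 3], max=3
Drop 3: L rot1 at col 1 lands with bottom-row=3; cleared 0 line(s) (total 0); column heights now [0 6 4 3 3], max=6
Drop 4: I rot0 at col 0 lands with bottom-row=6; cleared 0 line(s) (total 0); column heights now [7 7 7 7 3], max=7
Test piece I rot1 at col 4 (width 1): heights before test = [7 7 7 7 3]; fits = True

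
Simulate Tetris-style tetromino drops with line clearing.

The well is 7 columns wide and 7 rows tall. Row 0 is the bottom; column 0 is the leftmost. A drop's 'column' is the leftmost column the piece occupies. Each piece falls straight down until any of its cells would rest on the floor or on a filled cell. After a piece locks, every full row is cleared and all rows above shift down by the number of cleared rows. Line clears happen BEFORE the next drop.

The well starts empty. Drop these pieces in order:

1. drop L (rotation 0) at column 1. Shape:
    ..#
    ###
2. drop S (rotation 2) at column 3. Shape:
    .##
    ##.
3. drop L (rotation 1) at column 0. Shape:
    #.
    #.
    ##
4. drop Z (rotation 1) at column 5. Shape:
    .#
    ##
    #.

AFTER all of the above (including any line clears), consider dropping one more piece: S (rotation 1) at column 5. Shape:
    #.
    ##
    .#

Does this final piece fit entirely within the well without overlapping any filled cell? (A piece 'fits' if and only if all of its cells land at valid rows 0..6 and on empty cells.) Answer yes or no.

Drop 1: L rot0 at col 1 lands with bottom-row=0; cleared 0 line(s) (total 0); column heights now [0 1 1 2 0 0 0], max=2
Drop 2: S rot2 at col 3 lands with bottom-row=2; cleared 0 line(s) (total 0); column heights now [0 1 1 3 4 4 0], max=4
Drop 3: L rot1 at col 0 lands with bottom-row=1; cleared 0 line(s) (total 0); column heights now [4 2 1 3 4 4 0], max=4
Drop 4: Z rot1 at col 5 lands with bottom-row=4; cleared 0 line(s) (total 0); column heights now [4 2 1 3 4 6 7], max=7
Test piece S rot1 at col 5 (width 2): heights before test = [4 2 1 3 4 6 7]; fits = False

Answer: no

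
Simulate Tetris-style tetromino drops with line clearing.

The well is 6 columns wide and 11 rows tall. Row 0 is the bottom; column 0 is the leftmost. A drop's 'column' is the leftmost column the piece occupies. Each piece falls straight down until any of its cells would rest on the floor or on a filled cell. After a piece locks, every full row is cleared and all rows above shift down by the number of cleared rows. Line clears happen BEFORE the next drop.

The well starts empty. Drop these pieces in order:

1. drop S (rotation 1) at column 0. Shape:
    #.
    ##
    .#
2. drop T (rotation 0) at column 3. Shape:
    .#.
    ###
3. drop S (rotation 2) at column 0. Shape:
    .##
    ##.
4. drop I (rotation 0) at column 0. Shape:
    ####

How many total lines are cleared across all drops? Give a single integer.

Drop 1: S rot1 at col 0 lands with bottom-row=0; cleared 0 line(s) (total 0); column heights now [3 2 0 0 0 0], max=3
Drop 2: T rot0 at col 3 lands with bottom-row=0; cleared 0 line(s) (total 0); column heights now [3 2 0 1 2 1], max=3
Drop 3: S rot2 at col 0 lands with bottom-row=3; cleared 0 line(s) (total 0); column heights now [4 5 5 1 2 1], max=5
Drop 4: I rot0 at col 0 lands with bottom-row=5; cleared 0 line(s) (total 0); column heights now [6 6 6 6 2 1], max=6

Answer: 0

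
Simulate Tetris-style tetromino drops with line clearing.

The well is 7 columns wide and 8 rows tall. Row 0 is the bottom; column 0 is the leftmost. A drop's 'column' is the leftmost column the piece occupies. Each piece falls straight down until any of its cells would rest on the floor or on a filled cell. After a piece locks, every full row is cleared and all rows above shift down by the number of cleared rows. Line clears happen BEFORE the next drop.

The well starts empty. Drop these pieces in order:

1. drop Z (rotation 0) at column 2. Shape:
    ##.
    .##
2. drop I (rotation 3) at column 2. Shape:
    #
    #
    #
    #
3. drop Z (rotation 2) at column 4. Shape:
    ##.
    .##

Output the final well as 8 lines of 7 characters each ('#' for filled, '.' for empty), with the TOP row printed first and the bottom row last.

Answer: .......
.......
..#....
..#....
..#....
..#....
..####.
...####

Derivation:
Drop 1: Z rot0 at col 2 lands with bottom-row=0; cleared 0 line(s) (total 0); column heights now [0 0 2 2 1 0 0], max=2
Drop 2: I rot3 at col 2 lands with bottom-row=2; cleared 0 line(s) (total 0); column heights now [0 0 6 2 1 0 0], max=6
Drop 3: Z rot2 at col 4 lands with bottom-row=0; cleared 0 line(s) (total 0); column heights now [0 0 6 2 2 2 1], max=6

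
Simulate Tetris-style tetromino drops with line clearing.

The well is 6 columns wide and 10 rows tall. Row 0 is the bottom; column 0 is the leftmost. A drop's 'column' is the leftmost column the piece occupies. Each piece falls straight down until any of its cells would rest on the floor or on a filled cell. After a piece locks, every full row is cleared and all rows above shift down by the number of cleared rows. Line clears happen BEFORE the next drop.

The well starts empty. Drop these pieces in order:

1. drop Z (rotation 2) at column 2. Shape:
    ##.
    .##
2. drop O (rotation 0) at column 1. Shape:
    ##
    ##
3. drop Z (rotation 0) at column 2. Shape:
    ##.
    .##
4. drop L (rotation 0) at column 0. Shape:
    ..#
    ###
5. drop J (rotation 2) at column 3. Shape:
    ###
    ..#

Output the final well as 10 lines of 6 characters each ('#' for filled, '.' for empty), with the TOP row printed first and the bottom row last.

Answer: ......
......
......
......
..#...
..##.#
.####.
.##...
..##..
...##.

Derivation:
Drop 1: Z rot2 at col 2 lands with bottom-row=0; cleared 0 line(s) (total 0); column heights now [0 0 2 2 1 0], max=2
Drop 2: O rot0 at col 1 lands with bottom-row=2; cleared 0 line(s) (total 0); column heights now [0 4 4 2 1 0], max=4
Drop 3: Z rot0 at col 2 lands with bottom-row=3; cleared 0 line(s) (total 0); column heights now [0 4 5 5 4 0], max=5
Drop 4: L rot0 at col 0 lands with bottom-row=5; cleared 0 line(s) (total 0); column heights now [6 6 7 5 4 0], max=7
Drop 5: J rot2 at col 3 lands with bottom-row=4; cleared 1 line(s) (total 1); column heights now [0 4 6 5 4 5], max=6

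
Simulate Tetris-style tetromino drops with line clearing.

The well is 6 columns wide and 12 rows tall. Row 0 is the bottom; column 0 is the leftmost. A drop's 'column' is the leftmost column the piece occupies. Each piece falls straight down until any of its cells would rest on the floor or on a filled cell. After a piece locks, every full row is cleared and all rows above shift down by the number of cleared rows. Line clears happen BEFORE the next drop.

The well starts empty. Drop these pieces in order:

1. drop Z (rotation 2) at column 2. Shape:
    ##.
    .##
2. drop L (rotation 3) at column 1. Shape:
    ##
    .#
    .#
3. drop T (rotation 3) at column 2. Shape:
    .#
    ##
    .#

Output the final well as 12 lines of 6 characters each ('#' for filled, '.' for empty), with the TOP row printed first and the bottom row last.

Answer: ......
......
......
......
......
...#..
..##..
.###..
..#...
..#...
..##..
...##.

Derivation:
Drop 1: Z rot2 at col 2 lands with bottom-row=0; cleared 0 line(s) (total 0); column heights now [0 0 2 2 1 0], max=2
Drop 2: L rot3 at col 1 lands with bottom-row=2; cleared 0 line(s) (total 0); column heights now [0 5 5 2 1 0], max=5
Drop 3: T rot3 at col 2 lands with bottom-row=4; cleared 0 line(s) (total 0); column heights now [0 5 6 7 1 0], max=7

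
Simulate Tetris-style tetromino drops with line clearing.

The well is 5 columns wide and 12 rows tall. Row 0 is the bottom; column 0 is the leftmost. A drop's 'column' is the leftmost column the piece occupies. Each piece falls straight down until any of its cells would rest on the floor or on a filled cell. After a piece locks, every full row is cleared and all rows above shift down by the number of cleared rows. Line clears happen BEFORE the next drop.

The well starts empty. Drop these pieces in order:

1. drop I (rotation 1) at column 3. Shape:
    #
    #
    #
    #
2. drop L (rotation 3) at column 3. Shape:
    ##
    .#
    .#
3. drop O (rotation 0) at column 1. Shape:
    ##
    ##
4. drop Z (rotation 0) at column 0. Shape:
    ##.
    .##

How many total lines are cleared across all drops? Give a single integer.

Drop 1: I rot1 at col 3 lands with bottom-row=0; cleared 0 line(s) (total 0); column heights now [0 0 0 4 0], max=4
Drop 2: L rot3 at col 3 lands with bottom-row=2; cleared 0 line(s) (total 0); column heights now [0 0 0 5 5], max=5
Drop 3: O rot0 at col 1 lands with bottom-row=0; cleared 0 line(s) (total 0); column heights now [0 2 2 5 5], max=5
Drop 4: Z rot0 at col 0 lands with bottom-row=2; cleared 0 line(s) (total 0); column heights now [4 4 3 5 5], max=5

Answer: 0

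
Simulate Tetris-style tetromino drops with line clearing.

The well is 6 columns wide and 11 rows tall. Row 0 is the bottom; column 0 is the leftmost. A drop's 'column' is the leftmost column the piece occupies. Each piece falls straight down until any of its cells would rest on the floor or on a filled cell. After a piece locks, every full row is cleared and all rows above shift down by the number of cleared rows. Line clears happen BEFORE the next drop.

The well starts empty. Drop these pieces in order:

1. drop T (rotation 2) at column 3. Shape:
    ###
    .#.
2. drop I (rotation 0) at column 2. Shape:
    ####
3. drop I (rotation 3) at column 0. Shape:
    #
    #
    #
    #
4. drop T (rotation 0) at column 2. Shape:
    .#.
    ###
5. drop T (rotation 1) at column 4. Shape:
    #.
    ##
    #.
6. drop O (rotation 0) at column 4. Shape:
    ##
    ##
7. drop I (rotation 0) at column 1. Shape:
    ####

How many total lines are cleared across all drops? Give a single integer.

Answer: 0

Derivation:
Drop 1: T rot2 at col 3 lands with bottom-row=0; cleared 0 line(s) (total 0); column heights now [0 0 0 2 2 2], max=2
Drop 2: I rot0 at col 2 lands with bottom-row=2; cleared 0 line(s) (total 0); column heights now [0 0 3 3 3 3], max=3
Drop 3: I rot3 at col 0 lands with bottom-row=0; cleared 0 line(s) (total 0); column heights now [4 0 3 3 3 3], max=4
Drop 4: T rot0 at col 2 lands with bottom-row=3; cleared 0 line(s) (total 0); column heights now [4 0 4 5 4 3], max=5
Drop 5: T rot1 at col 4 lands with bottom-row=4; cleared 0 line(s) (total 0); column heights now [4 0 4 5 7 6], max=7
Drop 6: O rot0 at col 4 lands with bottom-row=7; cleared 0 line(s) (total 0); column heights now [4 0 4 5 9 9], max=9
Drop 7: I rot0 at col 1 lands with bottom-row=9; cleared 0 line(s) (total 0); column heights now [4 10 10 10 10 9], max=10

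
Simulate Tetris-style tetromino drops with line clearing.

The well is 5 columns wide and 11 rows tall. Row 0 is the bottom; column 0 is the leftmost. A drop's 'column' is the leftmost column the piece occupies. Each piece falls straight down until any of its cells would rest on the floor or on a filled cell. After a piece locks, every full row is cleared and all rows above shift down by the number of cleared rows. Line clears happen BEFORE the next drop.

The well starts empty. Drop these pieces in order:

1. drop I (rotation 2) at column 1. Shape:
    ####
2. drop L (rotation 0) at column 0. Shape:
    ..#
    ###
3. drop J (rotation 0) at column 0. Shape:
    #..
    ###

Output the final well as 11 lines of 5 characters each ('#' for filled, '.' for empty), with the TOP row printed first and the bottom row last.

Answer: .....
.....
.....
.....
.....
.....
#....
###..
..#..
###..
.####

Derivation:
Drop 1: I rot2 at col 1 lands with bottom-row=0; cleared 0 line(s) (total 0); column heights now [0 1 1 1 1], max=1
Drop 2: L rot0 at col 0 lands with bottom-row=1; cleared 0 line(s) (total 0); column heights now [2 2 3 1 1], max=3
Drop 3: J rot0 at col 0 lands with bottom-row=3; cleared 0 line(s) (total 0); column heights now [5 4 4 1 1], max=5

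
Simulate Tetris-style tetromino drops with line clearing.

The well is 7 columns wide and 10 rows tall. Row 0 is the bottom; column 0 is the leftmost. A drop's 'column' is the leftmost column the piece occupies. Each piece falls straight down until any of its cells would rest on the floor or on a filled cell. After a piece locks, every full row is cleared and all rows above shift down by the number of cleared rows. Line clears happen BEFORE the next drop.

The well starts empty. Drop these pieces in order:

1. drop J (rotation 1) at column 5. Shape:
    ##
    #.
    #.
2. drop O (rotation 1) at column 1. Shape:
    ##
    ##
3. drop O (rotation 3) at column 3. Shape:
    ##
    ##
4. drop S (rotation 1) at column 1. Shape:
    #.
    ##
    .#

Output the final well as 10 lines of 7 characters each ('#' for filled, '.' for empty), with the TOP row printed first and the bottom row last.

Drop 1: J rot1 at col 5 lands with bottom-row=0; cleared 0 line(s) (total 0); column heights now [0 0 0 0 0 3 3], max=3
Drop 2: O rot1 at col 1 lands with bottom-row=0; cleared 0 line(s) (total 0); column heights now [0 2 2 0 0 3 3], max=3
Drop 3: O rot3 at col 3 lands with bottom-row=0; cleared 0 line(s) (total 0); column heights now [0 2 2 2 2 3 3], max=3
Drop 4: S rot1 at col 1 lands with bottom-row=2; cleared 0 line(s) (total 0); column heights now [0 5 4 2 2 3 3], max=5

Answer: .......
.......
.......
.......
.......
.#.....
.##....
..#..##
.#####.
.#####.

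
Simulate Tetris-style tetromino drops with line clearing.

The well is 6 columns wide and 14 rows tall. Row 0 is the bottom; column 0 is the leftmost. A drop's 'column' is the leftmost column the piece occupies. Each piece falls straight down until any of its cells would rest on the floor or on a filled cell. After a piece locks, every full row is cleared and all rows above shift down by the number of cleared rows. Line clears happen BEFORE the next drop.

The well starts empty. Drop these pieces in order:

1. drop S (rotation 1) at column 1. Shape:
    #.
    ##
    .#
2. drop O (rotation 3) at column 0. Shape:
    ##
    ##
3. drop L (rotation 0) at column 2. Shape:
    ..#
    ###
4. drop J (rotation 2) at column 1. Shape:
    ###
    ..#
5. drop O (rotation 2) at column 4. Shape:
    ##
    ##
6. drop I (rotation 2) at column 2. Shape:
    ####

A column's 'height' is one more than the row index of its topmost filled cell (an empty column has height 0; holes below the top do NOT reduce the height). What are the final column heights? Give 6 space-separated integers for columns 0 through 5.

Drop 1: S rot1 at col 1 lands with bottom-row=0; cleared 0 line(s) (total 0); column heights now [0 3 2 0 0 0], max=3
Drop 2: O rot3 at col 0 lands with bottom-row=3; cleared 0 line(s) (total 0); column heights now [5 5 2 0 0 0], max=5
Drop 3: L rot0 at col 2 lands with bottom-row=2; cleared 0 line(s) (total 0); column heights now [5 5 3 3 4 0], max=5
Drop 4: J rot2 at col 1 lands with bottom-row=4; cleared 0 line(s) (total 0); column heights now [5 6 6 6 4 0], max=6
Drop 5: O rot2 at col 4 lands with bottom-row=4; cleared 0 line(s) (total 0); column heights now [5 6 6 6 6 6], max=6
Drop 6: I rot2 at col 2 lands with bottom-row=6; cleared 0 line(s) (total 0); column heights now [5 6 7 7 7 7], max=7

Answer: 5 6 7 7 7 7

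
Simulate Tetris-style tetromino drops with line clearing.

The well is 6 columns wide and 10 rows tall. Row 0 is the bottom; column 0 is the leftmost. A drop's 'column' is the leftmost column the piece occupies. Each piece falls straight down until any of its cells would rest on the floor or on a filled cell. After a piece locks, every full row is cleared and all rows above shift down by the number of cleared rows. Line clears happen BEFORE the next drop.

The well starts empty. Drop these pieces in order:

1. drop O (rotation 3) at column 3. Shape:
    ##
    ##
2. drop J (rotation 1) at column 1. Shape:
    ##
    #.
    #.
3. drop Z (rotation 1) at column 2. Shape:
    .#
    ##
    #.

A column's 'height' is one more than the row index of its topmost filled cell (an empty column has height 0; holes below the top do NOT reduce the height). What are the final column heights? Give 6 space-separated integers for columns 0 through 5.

Drop 1: O rot3 at col 3 lands with bottom-row=0; cleared 0 line(s) (total 0); column heights now [0 0 0 2 2 0], max=2
Drop 2: J rot1 at col 1 lands with bottom-row=0; cleared 0 line(s) (total 0); column heights now [0 3 3 2 2 0], max=3
Drop 3: Z rot1 at col 2 lands with bottom-row=3; cleared 0 line(s) (total 0); column heights now [0 3 5 6 2 0], max=6

Answer: 0 3 5 6 2 0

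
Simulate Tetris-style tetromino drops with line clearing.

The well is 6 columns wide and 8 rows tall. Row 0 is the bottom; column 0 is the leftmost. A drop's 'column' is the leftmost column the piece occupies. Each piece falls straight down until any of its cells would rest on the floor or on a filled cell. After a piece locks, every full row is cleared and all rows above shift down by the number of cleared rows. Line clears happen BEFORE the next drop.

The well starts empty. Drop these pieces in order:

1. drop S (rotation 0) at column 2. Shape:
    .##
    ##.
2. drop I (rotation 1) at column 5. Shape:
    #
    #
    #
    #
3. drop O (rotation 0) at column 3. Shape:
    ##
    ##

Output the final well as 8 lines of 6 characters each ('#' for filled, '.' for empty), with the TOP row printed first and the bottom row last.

Drop 1: S rot0 at col 2 lands with bottom-row=0; cleared 0 line(s) (total 0); column heights now [0 0 1 2 2 0], max=2
Drop 2: I rot1 at col 5 lands with bottom-row=0; cleared 0 line(s) (total 0); column heights now [0 0 1 2 2 4], max=4
Drop 3: O rot0 at col 3 lands with bottom-row=2; cleared 0 line(s) (total 0); column heights now [0 0 1 4 4 4], max=4

Answer: ......
......
......
......
...###
...###
...###
..##.#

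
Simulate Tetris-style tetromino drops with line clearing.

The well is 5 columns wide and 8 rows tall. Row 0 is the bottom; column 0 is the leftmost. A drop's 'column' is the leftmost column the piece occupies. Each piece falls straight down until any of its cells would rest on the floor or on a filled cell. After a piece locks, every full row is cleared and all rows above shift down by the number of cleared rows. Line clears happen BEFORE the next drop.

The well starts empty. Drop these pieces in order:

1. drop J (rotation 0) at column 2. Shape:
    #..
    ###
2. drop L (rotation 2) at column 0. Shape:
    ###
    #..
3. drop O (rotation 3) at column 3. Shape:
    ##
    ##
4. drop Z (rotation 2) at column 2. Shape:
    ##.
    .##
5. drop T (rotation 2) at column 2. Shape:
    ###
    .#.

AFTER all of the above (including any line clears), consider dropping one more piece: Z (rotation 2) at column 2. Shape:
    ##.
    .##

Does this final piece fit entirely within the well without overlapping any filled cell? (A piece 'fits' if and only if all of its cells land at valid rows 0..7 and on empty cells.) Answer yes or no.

Answer: yes

Derivation:
Drop 1: J rot0 at col 2 lands with bottom-row=0; cleared 0 line(s) (total 0); column heights now [0 0 2 1 1], max=2
Drop 2: L rot2 at col 0 lands with bottom-row=1; cleared 0 line(s) (total 0); column heights now [3 3 3 1 1], max=3
Drop 3: O rot3 at col 3 lands with bottom-row=1; cleared 1 line(s) (total 1); column heights now [2 0 2 2 2], max=2
Drop 4: Z rot2 at col 2 lands with bottom-row=2; cleared 0 line(s) (total 1); column heights now [2 0 4 4 3], max=4
Drop 5: T rot2 at col 2 lands with bottom-row=4; cleared 0 line(s) (total 1); column heights now [2 0 6 6 6], max=6
Test piece Z rot2 at col 2 (width 3): heights before test = [2 0 6 6 6]; fits = True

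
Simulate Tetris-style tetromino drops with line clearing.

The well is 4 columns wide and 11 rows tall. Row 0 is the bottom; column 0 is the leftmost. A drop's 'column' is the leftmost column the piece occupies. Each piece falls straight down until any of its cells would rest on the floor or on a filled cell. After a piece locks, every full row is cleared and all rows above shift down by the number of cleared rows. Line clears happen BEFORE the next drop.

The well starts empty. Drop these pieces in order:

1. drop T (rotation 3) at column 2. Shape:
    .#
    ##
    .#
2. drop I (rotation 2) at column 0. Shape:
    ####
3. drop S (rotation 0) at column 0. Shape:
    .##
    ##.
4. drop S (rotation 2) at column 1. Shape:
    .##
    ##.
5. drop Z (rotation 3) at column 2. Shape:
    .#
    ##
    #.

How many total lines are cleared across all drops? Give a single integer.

Answer: 2

Derivation:
Drop 1: T rot3 at col 2 lands with bottom-row=0; cleared 0 line(s) (total 0); column heights now [0 0 2 3], max=3
Drop 2: I rot2 at col 0 lands with bottom-row=3; cleared 1 line(s) (total 1); column heights now [0 0 2 3], max=3
Drop 3: S rot0 at col 0 lands with bottom-row=1; cleared 1 line(s) (total 2); column heights now [0 2 2 2], max=2
Drop 4: S rot2 at col 1 lands with bottom-row=2; cleared 0 line(s) (total 2); column heights now [0 3 4 4], max=4
Drop 5: Z rot3 at col 2 lands with bottom-row=4; cleared 0 line(s) (total 2); column heights now [0 3 6 7], max=7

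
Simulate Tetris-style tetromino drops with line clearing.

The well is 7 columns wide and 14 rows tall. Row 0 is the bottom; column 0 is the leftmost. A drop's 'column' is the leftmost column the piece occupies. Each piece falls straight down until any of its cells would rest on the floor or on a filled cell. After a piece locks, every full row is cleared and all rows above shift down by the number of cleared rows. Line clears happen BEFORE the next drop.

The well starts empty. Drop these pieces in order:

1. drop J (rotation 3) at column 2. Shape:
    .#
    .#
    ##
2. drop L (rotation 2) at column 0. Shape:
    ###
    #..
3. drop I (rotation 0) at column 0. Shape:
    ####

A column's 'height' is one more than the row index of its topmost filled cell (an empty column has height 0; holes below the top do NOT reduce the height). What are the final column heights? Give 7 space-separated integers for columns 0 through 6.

Answer: 4 4 4 4 0 0 0

Derivation:
Drop 1: J rot3 at col 2 lands with bottom-row=0; cleared 0 line(s) (total 0); column heights now [0 0 1 3 0 0 0], max=3
Drop 2: L rot2 at col 0 lands with bottom-row=0; cleared 0 line(s) (total 0); column heights now [2 2 2 3 0 0 0], max=3
Drop 3: I rot0 at col 0 lands with bottom-row=3; cleared 0 line(s) (total 0); column heights now [4 4 4 4 0 0 0], max=4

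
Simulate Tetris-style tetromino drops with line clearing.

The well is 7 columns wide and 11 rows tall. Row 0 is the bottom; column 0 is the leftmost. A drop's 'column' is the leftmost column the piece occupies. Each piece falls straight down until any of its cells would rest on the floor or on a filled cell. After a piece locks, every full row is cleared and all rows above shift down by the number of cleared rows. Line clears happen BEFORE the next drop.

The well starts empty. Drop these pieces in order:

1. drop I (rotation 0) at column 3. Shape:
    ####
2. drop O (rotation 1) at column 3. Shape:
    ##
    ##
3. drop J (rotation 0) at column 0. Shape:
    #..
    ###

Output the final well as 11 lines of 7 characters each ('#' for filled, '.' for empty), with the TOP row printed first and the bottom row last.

Drop 1: I rot0 at col 3 lands with bottom-row=0; cleared 0 line(s) (total 0); column heights now [0 0 0 1 1 1 1], max=1
Drop 2: O rot1 at col 3 lands with bottom-row=1; cleared 0 line(s) (total 0); column heights now [0 0 0 3 3 1 1], max=3
Drop 3: J rot0 at col 0 lands with bottom-row=0; cleared 1 line(s) (total 1); column heights now [1 0 0 2 2 0 0], max=2

Answer: .......
.......
.......
.......
.......
.......
.......
.......
.......
...##..
#..##..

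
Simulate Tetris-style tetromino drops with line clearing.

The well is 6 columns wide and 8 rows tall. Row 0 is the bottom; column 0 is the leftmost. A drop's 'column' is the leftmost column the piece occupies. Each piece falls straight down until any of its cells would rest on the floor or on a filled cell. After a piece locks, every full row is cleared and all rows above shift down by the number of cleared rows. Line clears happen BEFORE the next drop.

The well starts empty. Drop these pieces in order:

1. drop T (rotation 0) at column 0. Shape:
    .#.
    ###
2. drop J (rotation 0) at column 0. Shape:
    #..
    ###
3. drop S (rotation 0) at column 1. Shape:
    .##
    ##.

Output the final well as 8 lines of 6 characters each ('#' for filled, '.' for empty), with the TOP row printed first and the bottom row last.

Answer: ......
......
......
..##..
###...
###...
.#....
###...

Derivation:
Drop 1: T rot0 at col 0 lands with bottom-row=0; cleared 0 line(s) (total 0); column heights now [1 2 1 0 0 0], max=2
Drop 2: J rot0 at col 0 lands with bottom-row=2; cleared 0 line(s) (total 0); column heights now [4 3 3 0 0 0], max=4
Drop 3: S rot0 at col 1 lands with bottom-row=3; cleared 0 line(s) (total 0); column heights now [4 4 5 5 0 0], max=5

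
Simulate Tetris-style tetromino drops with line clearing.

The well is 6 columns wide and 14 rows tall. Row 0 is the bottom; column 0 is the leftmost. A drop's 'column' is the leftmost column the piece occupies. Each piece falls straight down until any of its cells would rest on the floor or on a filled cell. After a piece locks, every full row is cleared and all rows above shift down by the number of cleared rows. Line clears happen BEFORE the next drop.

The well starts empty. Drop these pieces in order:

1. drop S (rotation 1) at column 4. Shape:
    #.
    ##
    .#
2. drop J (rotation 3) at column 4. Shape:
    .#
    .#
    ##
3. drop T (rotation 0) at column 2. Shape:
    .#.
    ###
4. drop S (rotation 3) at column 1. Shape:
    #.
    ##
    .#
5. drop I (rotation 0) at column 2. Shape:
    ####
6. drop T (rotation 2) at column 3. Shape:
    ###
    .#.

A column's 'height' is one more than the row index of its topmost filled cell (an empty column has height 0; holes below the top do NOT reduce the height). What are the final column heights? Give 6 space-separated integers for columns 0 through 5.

Answer: 0 8 8 10 10 10

Derivation:
Drop 1: S rot1 at col 4 lands with bottom-row=0; cleared 0 line(s) (total 0); column heights now [0 0 0 0 3 2], max=3
Drop 2: J rot3 at col 4 lands with bottom-row=3; cleared 0 line(s) (total 0); column heights now [0 0 0 0 4 6], max=6
Drop 3: T rot0 at col 2 lands with bottom-row=4; cleared 0 line(s) (total 0); column heights now [0 0 5 6 5 6], max=6
Drop 4: S rot3 at col 1 lands with bottom-row=5; cleared 0 line(s) (total 0); column heights now [0 8 7 6 5 6], max=8
Drop 5: I rot0 at col 2 lands with bottom-row=7; cleared 0 line(s) (total 0); column heights now [0 8 8 8 8 8], max=8
Drop 6: T rot2 at col 3 lands with bottom-row=8; cleared 0 line(s) (total 0); column heights now [0 8 8 10 10 10], max=10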